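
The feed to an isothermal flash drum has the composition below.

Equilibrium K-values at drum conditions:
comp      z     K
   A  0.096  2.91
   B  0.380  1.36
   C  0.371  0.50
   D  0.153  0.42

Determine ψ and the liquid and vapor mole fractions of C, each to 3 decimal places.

ψ = 0.092, x_C = 0.389, y_C = 0.194

Newton–Raphson from ψ = 0.45:
  ψ = 0.450: g = -0.1431, g' = -0.386 → ψ = 0.080
  ψ = 0.080: g = 0.0059, g' = -0.468 → ψ = 0.092
Converged at ψ = 0.092.
Compositions from xᵢ = zᵢ/(1+ψ(Kᵢ−1)), yᵢ = Kᵢxᵢ:
  A: x = 0.082, y = 0.237
  B: x = 0.368, y = 0.500
  C: x = 0.389, y = 0.194
  D: x = 0.162, y = 0.068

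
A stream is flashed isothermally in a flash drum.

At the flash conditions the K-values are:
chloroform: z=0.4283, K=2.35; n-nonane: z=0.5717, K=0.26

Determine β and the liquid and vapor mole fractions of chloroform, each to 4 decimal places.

β = 0.1553, x_chloroform = 0.3541, y_chloroform = 0.8321

Let β = V/F and solve Σ zᵢ(Kᵢ−1)/(1+β(Kᵢ−1)) = 0.
g(0) = ΣzᵢKᵢ − 1 = 0.1551 and g(1) = 1 − Σzᵢ/Kᵢ = -1.3811, so a root lies in (0, 1).
Binary case is linear: z₁(K₁−1)(1+β(K₂−1)) + z₂(K₂−1)(1+β(K₁−1)) = 0
⇒ β = [z₁(K₁−1)+z₂(K₂−1)] / [−(K₁−1)(K₂−1)] = 0.15515/0.99900 = 0.1553
Compositions from xᵢ = zᵢ/(1+β(Kᵢ−1)), yᵢ = Kᵢxᵢ:
  chloroform: x = 0.3541, y = 0.8321
  n-nonane: x = 0.6459, y = 0.1679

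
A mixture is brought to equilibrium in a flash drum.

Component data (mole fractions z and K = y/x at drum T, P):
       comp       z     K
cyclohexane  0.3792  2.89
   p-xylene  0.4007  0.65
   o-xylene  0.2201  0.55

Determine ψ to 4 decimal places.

Let ψ = V/F and solve Σ zᵢ(Kᵢ−1)/(1+ψ(Kᵢ−1)) = 0.
Feasibility: ΣzᵢKᵢ = 1.4774, Σzᵢ/Kᵢ = 1.1479 — both > 1, two phases present.
Newton iteration, ψ⁰ = 0.5:
  ψ = 0.5000: g = 0.07068, g' = -0.5044 → ψ = 0.6401
  ψ = 0.6401: g = 0.00445, g' = -0.4468 → ψ = 0.6501
Converged at ψ = 0.6501.

ψ = 0.6501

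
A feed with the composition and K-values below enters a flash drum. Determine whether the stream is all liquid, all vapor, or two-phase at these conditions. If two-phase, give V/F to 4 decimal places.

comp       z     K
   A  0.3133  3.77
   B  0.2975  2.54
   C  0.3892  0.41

two-phase, V/F = 0.8461

ΣzᵢKᵢ = 2.0964; Σzᵢ/Kᵢ = 1.1495.
Both exceed 1, so a two-phase solution exists.
Let ψ = V/F and solve Σ zᵢ(Kᵢ−1)/(1+ψ(Kᵢ−1)) = 0.
Iterate (Newton) starting at ψ = 0.58:
  ψ = 0.5800: g = 0.22585, g' = -0.8638 → ψ = 0.8415
  ψ = 0.8415: g = 0.00406, g' = -0.8849 → ψ = 0.8461
Converged at ψ = 0.8461.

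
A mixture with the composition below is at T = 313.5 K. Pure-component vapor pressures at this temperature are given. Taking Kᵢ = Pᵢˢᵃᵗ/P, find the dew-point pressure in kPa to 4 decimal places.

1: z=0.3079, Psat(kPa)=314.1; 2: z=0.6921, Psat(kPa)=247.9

Pdew = 265.1034 kPa

At the dew point ψ → 1, so Σzᵢ/Kᵢ = 1 with Kᵢ = Pᵢˢᵃᵗ/P ⇒ 1/P = Σzᵢ/Pᵢˢᵃᵗ.
1/P = 0.3079/314.1 + 0.6921/247.9 = 0.0037721 ⇒ P = 265.1034 kPa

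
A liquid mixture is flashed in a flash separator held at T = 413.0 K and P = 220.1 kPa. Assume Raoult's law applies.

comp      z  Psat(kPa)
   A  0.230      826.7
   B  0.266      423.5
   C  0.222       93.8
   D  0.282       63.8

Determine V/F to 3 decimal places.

V/F = 0.440

Raoult's law: Kᵢ = Pᵢˢᵃᵗ/P = Pᵢˢᵃᵗ/220.1.
  K_A = 826.7/220.1 = 3.75602, K_B = 423.5/220.1 = 1.92413, K_C = 93.8/220.1 = 0.42617, K_D = 63.8/220.1 = 0.28987
Material balance + equilibrium reduce to Σ zᵢ(Kᵢ−1)/(1+V/F(Kᵢ−1)) = 0.
Feasibility: ΣzᵢKᵢ = 1.552, Σzᵢ/Kᵢ = 1.693 — both > 1, two phases present.
Iterate (Newton) starting at V/F = 0.4:
  V/F = 0.400: g = 0.0359, g' = -0.917 → V/F = 0.439
  V/F = 0.439: g = 0.0003, g' = -0.903 → V/F = 0.440
Converged at V/F = 0.440.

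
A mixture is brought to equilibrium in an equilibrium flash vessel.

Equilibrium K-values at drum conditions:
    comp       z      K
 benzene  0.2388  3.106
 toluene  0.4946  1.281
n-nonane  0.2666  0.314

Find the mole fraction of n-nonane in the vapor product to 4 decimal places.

y_n-nonane = 0.1510

Newton–Raphson from β = 0.41:
  β = 0.4100: g = 0.14005, g' = -0.5793 → β = 0.6518
  β = 0.6518: g = -0.00135, g' = -0.6265 → β = 0.6496
Converged at β = 0.6496.
Compositions from xᵢ = zᵢ/(1+β(Kᵢ−1)), yᵢ = Kᵢxᵢ:
  benzene: x = 0.1008, y = 0.3132
  toluene: x = 0.4183, y = 0.5358
  n-nonane: x = 0.4809, y = 0.1510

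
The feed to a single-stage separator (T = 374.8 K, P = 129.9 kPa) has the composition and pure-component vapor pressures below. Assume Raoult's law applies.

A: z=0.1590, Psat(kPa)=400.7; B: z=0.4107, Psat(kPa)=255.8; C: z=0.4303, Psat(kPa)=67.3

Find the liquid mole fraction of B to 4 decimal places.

x_B = 0.2285

Raoult's law: Kᵢ = Pᵢˢᵃᵗ/P = Pᵢˢᵃᵗ/129.9.
  K_A = 400.7/129.9 = 3.084681, K_B = 255.8/129.9 = 1.969207, K_C = 67.3/129.9 = 0.518091
Material balance + equilibrium reduce to Σ zᵢ(Kᵢ−1)/(1+β(Kᵢ−1)) = 0.
Check two-phase: ΣzᵢKᵢ = 1.5222 > 1 and Σzᵢ/Kᵢ = 1.0907 > 1, so g(0) = 0.5222 > 0 and g(1) = -0.0907 < 0.
Newton iteration, β⁰ = 0.68:
  β = 0.6800: g = 0.06859, g' = -0.4795 → β = 0.8231
  β = 0.8231: g = -0.00021, g' = -0.4876 → β = 0.8226
Converged at β = 0.8226.
Compositions from xᵢ = zᵢ/(1+β(Kᵢ−1)), yᵢ = Kᵢxᵢ:
  A: x = 0.0586, y = 0.1807
  B: x = 0.2285, y = 0.4500
  C: x = 0.7129, y = 0.3694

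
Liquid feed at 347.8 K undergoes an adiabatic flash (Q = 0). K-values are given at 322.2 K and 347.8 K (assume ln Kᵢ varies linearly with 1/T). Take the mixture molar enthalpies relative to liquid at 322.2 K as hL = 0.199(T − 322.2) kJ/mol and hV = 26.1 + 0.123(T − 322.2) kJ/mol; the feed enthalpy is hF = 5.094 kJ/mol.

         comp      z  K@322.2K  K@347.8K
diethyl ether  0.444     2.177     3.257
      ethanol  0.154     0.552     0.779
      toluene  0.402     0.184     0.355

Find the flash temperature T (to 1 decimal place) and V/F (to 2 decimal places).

T = 324.1 K, V/F = 0.18

Adiabatic flash: solve Rachford–Rice at each trial T, then check hF = ψ·hV(T) + (1−ψ)·hL(T).
  T = 322.2 K: K = (2.177, 0.552, 0.184), RR gives ψ = 0.146, H_out = 3.802 kJ/mol
  T = 347.8 K: K = (3.257, 0.779, 0.355), RR gives ψ = 0.558, H_out = 18.562 kJ/mol
  T = 335.0 K: K = (2.683, 0.660, 0.259), RR gives ψ = 0.359, H_out = 11.575 kJ/mol
  T = 328.6 K: K = (2.422, 0.605, 0.219), RR gives ψ = 0.259, H_out = 7.907 kJ/mol
  T = 325.4 K: K = (2.297, 0.578, 0.201), RR gives ψ = 0.205, H_out = 5.928 kJ/mol
  T = 323.8 K: K = (2.237, 0.565, 0.192), RR gives ψ = 0.176, H_out = 4.887 kJ/mol
Linear interpolation between T = 323.8 (H_out = 4.887) and T = 325.4 (H_out = 5.928) on hF = 5.094 gives T ≈ 324.1 K, at which ψ = 0.18.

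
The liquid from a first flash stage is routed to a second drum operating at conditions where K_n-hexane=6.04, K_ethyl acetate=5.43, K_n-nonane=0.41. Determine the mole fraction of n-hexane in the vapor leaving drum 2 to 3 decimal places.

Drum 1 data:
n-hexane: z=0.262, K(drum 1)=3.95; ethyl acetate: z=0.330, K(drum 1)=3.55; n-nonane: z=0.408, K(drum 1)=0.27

Drum 1:
Let ψ₁ = V/F and solve Σ zᵢ(Kᵢ−1)/(1+ψ₁(Kᵢ−1)) = 0.
g(0) = ΣzᵢKᵢ − 1 = 1.317 and g(1) = 1 − Σzᵢ/Kᵢ = -0.670, so a root lies in (0, 1).
Iterate (Newton) starting at ψ₁ = 0.5:
  ψ₁ = 0.500: g = 0.2131, g' = -1.326 → ψ₁ = 0.661
Converged at ψ₁ = 0.661.
Drum-1 compositions:
  n-hexane: x = 0.089, y = 0.351
  ethyl acetate: x = 0.123, y = 0.436
  n-nonane: x = 0.788, y = 0.213
Drum-2 feed = drum-1 liquid: z₂ = (0.0888, 0.1229, 0.7883).
Drum 2:
Rachford–Rice: g(ψ₂) = Σ zᵢ(Kᵢ−1)/(1+ψ₂(Kᵢ−1)) = 0.
Feasibility: ΣzᵢKᵢ = 1.527, Σzᵢ/Kᵢ = 1.960 — both > 1, two phases present.
Newton–Raphson from ψ₂ = 0.48:
  ψ₂ = 0.480: g = -0.3437, g' = -0.974 → ψ₂ = 0.127
  ψ₂ = 0.127: g = 0.1186, g' = -2.147 → ψ₂ = 0.182
  ψ₂ = 0.182: g = 0.0135, g' = -1.696 → ψ₂ = 0.190
Converged at ψ₂ = 0.190.
  n-hexane: x = 0.045, y = 0.274
  ethyl acetate: x = 0.067, y = 0.362
  n-nonane: x = 0.888, y = 0.364

y_n-hexane (drum 2) = 0.274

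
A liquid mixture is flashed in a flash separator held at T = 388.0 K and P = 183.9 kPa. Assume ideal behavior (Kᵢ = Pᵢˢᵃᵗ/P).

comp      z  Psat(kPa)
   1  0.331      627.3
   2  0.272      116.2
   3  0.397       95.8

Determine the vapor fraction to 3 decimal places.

Raoult's law: Kᵢ = Pᵢˢᵃᵗ/P = Pᵢˢᵃᵗ/183.9.
  K_1 = 627.3/183.9 = 3.41109, K_2 = 116.2/183.9 = 0.63187, K_3 = 95.8/183.9 = 0.52094
Material balance + equilibrium reduce to Σ zᵢ(Kᵢ−1)/(1+ψ(Kᵢ−1)) = 0.
g(0) = ΣzᵢKᵢ − 1 = 0.508 and g(1) = 1 − Σzᵢ/Kᵢ = -0.290, so a root lies in (0, 1).
Iterate (Newton) starting at ψ = 0.41:
  ψ = 0.410: g = 0.0467, g' = -0.679 → ψ = 0.479
  ψ = 0.479: g = 0.0021, g' = -0.622 → ψ = 0.482
Converged at ψ = 0.482.

ψ = 0.482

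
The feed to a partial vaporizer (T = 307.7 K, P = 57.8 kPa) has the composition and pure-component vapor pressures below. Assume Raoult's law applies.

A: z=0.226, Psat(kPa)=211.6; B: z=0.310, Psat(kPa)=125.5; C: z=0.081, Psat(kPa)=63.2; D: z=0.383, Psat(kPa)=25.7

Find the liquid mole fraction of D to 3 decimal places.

x_D = 0.693

Raoult's law: Kᵢ = Pᵢˢᵃᵗ/P = Pᵢˢᵃᵗ/57.8.
  K_A = 211.6/57.8 = 3.66090, K_B = 125.5/57.8 = 2.17128, K_C = 63.2/57.8 = 1.09343, K_D = 25.7/57.8 = 0.44464
Iterate (Newton) starting at ψ = 0.38:
  ψ = 0.380: g = 0.2880, g' = -0.790 → ψ = 0.745
  ψ = 0.745: g = 0.0400, g' = -0.645 → ψ = 0.807
  ψ = 0.807: g = -0.0005, g' = -0.662 → ψ = 0.806
Converged at ψ = 0.806.
Compositions from xᵢ = zᵢ/(1+ψ(Kᵢ−1)), yᵢ = Kᵢxᵢ:
  A: x = 0.072, y = 0.263
  B: x = 0.159, y = 0.346
  C: x = 0.075, y = 0.082
  D: x = 0.693, y = 0.308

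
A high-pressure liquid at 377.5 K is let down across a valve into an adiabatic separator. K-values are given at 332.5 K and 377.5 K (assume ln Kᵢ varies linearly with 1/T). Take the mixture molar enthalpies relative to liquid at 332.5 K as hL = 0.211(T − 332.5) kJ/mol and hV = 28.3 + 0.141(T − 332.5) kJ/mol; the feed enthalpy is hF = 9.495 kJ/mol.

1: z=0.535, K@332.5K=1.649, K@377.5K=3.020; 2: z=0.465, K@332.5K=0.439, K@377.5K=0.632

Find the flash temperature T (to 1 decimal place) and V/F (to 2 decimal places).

T = 335.0 K, V/F = 0.32

Adiabatic flash: solve Rachford–Rice at each trial T, then check hF = ψ·hV(T) + (1−ψ)·hL(T).
  T = 332.5 K: K = (1.649, 0.439), RR gives ψ = 0.237, H_out = 6.712 kJ/mol
  T = 377.5 K: K = (3.020, 0.632), RR gives ψ = 1.000, H_out = 34.645 kJ/mol
  T = 355.0 K: K = (2.275, 0.533), RR gives ψ = 0.780, H_out = 25.606 kJ/mol
  T = 343.8 K: K = (1.948, 0.485), RR gives ψ = 0.549, H_out = 17.496 kJ/mol
  T = 338.1 K: K = (1.794, 0.462), RR gives ψ = 0.408, H_out = 12.572 kJ/mol
  T = 335.3 K: K = (1.720, 0.450), RR gives ψ = 0.328, H_out = 9.805 kJ/mol
  T = 333.9 K: K = (1.684, 0.445), RR gives ψ = 0.284, H_out = 8.305 kJ/mol
Linear interpolation between T = 333.9 (H_out = 8.305) and T = 335.3 (H_out = 9.805) on hF = 9.495 gives T ≈ 335.0 K, at which ψ = 0.32.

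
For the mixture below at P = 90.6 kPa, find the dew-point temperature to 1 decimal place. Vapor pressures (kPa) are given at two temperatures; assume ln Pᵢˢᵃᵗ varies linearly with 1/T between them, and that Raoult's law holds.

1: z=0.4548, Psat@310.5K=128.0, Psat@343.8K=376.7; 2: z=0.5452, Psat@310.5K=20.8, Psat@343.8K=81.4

T = 334.7 K

Dew-point temperature: Σzᵢ·P/Pᵢˢᵃᵗ(T) = 1. Interpolate ln Pᵢˢᵃᵗ = aᵢ + bᵢ/T.
  T = 310.5 K: ΣzᵢP/Pᵢˢᵃᵗ = 2.6967
  T = 343.8 K: ΣzᵢP/Pᵢˢᵃᵗ = 0.7162
  T = 327.1 K: ΣzᵢP/Pᵢˢᵃᵗ = 1.3447
  T = 335.5 K: ΣzᵢP/Pᵢˢᵃᵗ = 0.9716
  T = 331.3 K: ΣzᵢP/Pᵢˢᵃᵗ = 1.1406
  T = 333.4 K: ΣzᵢP/Pᵢˢᵃᵗ = 1.0522
  T = 334.4 K: ΣzᵢP/Pᵢˢᵃᵗ = 1.0129
Interpolating between 334.4 K and 335.5 K gives T ≈ 334.7 K.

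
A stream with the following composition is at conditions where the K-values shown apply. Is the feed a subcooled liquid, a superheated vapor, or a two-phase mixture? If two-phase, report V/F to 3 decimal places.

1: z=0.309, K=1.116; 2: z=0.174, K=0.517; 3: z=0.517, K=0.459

subcooled liquid

ΣzᵢKᵢ = 0.672; Σzᵢ/Kᵢ = 1.740.
Since ΣzᵢKᵢ < 1 the mixture is below its bubble point — single liquid phase.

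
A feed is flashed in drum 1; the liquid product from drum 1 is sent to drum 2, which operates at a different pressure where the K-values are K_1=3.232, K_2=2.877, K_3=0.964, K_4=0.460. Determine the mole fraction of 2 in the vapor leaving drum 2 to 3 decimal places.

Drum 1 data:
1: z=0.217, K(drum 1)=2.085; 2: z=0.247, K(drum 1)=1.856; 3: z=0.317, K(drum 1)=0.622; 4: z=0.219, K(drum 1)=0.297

y_2 (drum 2) = 0.226

Drum 1:
Rachford–Rice: g(ψ₁) = Σ zᵢ(Kᵢ−1)/(1+ψ₁(Kᵢ−1)) = 0.
Feasibility: ΣzᵢKᵢ = 1.173, Σzᵢ/Kᵢ = 1.484 — both > 1, two phases present.
Iterate (Newton) starting at ψ₁ = 0.38:
  ψ₁ = 0.380: g = -0.0238, g' = -0.494 → ψ₁ = 0.332
Converged at ψ₁ = 0.332.
Drum-1 compositions:
  1: x = 0.160, y = 0.333
  2: x = 0.192, y = 0.357
  3: x = 0.362, y = 0.225
  4: x = 0.286, y = 0.085
Drum-2 feed = drum-1 liquid: z₂ = (0.1596, 0.1924, 0.3625, 0.2856).
Drum 2:
Newton iteration, ψ₂⁰ = 0.63:
  ψ₂ = 0.630: g = 0.0663, g' = -0.471 → ψ₂ = 0.771
  ψ₂ = 0.771: g = 0.0009, g' = -0.466 → ψ₂ = 0.773
Converged at ψ₂ = 0.773.
  1: x = 0.059, y = 0.189
  2: x = 0.079, y = 0.226
  3: x = 0.373, y = 0.359
  4: x = 0.490, y = 0.225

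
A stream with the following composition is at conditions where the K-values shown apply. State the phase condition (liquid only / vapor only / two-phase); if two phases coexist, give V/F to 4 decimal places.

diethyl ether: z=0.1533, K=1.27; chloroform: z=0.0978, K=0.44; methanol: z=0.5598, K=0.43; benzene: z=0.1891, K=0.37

liquid only

ΣzᵢKᵢ = 0.5484; Σzᵢ/Kᵢ = 2.1559.
Since ΣzᵢKᵢ < 1 the mixture is below its bubble point — single liquid phase.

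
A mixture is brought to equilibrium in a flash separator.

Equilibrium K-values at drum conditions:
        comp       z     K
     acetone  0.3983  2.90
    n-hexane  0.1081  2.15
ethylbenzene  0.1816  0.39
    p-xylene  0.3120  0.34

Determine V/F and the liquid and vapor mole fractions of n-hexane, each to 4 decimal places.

Rachford–Rice: g(V/F) = Σ zᵢ(Kᵢ−1)/(1+V/F(Kᵢ−1)) = 0.
g(0) = ΣzᵢKᵢ − 1 = 0.5644 and g(1) = 1 − Σzᵢ/Kᵢ = -0.5709, so a root lies in (0, 1).
Newton iteration, V/F⁰ = 0.32:
  V/F = 0.3200: g = 0.16280, g' = -0.9552 → V/F = 0.4904
  V/F = 0.4904: g = 0.00869, g' = -0.8784 → V/F = 0.5003
Converged at V/F = 0.5003.
Compositions from xᵢ = zᵢ/(1+V/F(Kᵢ−1)), yᵢ = Kᵢxᵢ:
  acetone: x = 0.2042, y = 0.5922
  n-hexane: x = 0.0686, y = 0.1475
  ethylbenzene: x = 0.2614, y = 0.1019
  p-xylene: x = 0.4658, y = 0.1584

V/F = 0.5003, x_n-hexane = 0.0686, y_n-hexane = 0.1475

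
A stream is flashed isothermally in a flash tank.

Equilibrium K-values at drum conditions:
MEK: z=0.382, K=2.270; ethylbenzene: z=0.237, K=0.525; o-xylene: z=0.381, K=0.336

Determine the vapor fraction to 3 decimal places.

ψ = 0.158

Material balance + equilibrium reduce to Σ zᵢ(Kᵢ−1)/(1+ψ(Kᵢ−1)) = 0.
Feasibility: ΣzᵢKᵢ = 1.120, Σzᵢ/Kᵢ = 1.754 — both > 1, two phases present.
Newton iteration, ψ⁰ = 0.5:
  ψ = 0.500: g = -0.2296, g' = -0.699 → ψ = 0.171
  ψ = 0.171: g = -0.0096, g' = -0.693 → ψ = 0.158
Converged at ψ = 0.158.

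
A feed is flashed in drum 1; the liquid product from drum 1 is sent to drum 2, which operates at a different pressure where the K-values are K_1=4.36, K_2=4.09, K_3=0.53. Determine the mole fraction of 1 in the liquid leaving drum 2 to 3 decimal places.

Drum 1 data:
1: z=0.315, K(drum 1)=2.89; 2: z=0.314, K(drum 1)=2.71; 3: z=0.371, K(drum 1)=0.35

x_1 (drum 2) = 0.061

Drum 1:
Rachford–Rice: g(ψ₁) = Σ zᵢ(Kᵢ−1)/(1+ψ₁(Kᵢ−1)) = 0.
Feasibility: ΣzᵢKᵢ = 1.891, Σzᵢ/Kᵢ = 1.285 — both > 1, two phases present.
Newton–Raphson from ψ₁ = 0.66:
  ψ₁ = 0.660: g = 0.0948, g' = -0.906 → ψ₁ = 0.765
  ψ₁ = 0.765: g = -0.0033, g' = -0.980 → ψ₁ = 0.761
Converged at ψ₁ = 0.761.
Drum-1 compositions:
  1: x = 0.129, y = 0.373
  2: x = 0.136, y = 0.370
  3: x = 0.734, y = 0.257
Drum-2 feed = drum-1 liquid: z₂ = (0.1292, 0.1364, 0.7344).
Drum 2:
Let ψ₂ = V/F and solve Σ zᵢ(Kᵢ−1)/(1+ψ₂(Kᵢ−1)) = 0.
Check two-phase: ΣzᵢKᵢ = 1.510 > 1 and Σzᵢ/Kᵢ = 1.449 > 1, so g(0) = 0.510 > 0 and g(1) = -0.449 < 0.
Newton–Raphson from ψ₂ = 0.5:
  ψ₂ = 0.500: g = -0.1237, g' = -0.681 → ψ₂ = 0.319
  ψ₂ = 0.319: g = 0.0161, g' = -0.895 → ψ₂ = 0.337
Converged at ψ₂ = 0.337.
  1: x = 0.061, y = 0.264
  2: x = 0.067, y = 0.273
  3: x = 0.873, y = 0.462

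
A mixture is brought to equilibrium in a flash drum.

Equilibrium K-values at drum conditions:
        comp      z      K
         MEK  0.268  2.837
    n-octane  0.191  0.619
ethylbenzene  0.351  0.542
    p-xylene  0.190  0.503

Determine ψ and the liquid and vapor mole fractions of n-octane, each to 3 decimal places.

Material balance + equilibrium reduce to Σ zᵢ(Kᵢ−1)/(1+ψ(Kᵢ−1)) = 0.
g(0) = ΣzᵢKᵢ − 1 = 0.164 and g(1) = 1 − Σzᵢ/Kᵢ = -0.428, so a root lies in (0, 1).
Iterate (Newton) starting at ψ = 0.5:
  ψ = 0.500: g = -0.1674, g' = -0.495 → ψ = 0.162
  ψ = 0.162: g = 0.0257, g' = -0.710 → ψ = 0.198
  ψ = 0.198: g = 0.0008, g' = -0.666 → ψ = 0.199
Converged at ψ = 0.199.
Compositions from xᵢ = zᵢ/(1+ψ(Kᵢ−1)), yᵢ = Kᵢxᵢ:
  MEK: x = 0.196, y = 0.557
  n-octane: x = 0.207, y = 0.128
  ethylbenzene: x = 0.386, y = 0.209
  p-xylene: x = 0.211, y = 0.106

ψ = 0.199, x_n-octane = 0.207, y_n-octane = 0.128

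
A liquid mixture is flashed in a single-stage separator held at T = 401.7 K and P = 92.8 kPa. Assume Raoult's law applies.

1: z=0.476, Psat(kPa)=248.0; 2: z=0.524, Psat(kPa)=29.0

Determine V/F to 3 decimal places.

V/F = 0.379

Raoult's law: Kᵢ = Pᵢˢᵃᵗ/P = Pᵢˢᵃᵗ/92.8.
  K_1 = 248.0/92.8 = 2.67241, K_2 = 29.0/92.8 = 0.31250
Material balance + equilibrium reduce to Σ zᵢ(Kᵢ−1)/(1+V/F(Kᵢ−1)) = 0.
Feasibility: ΣzᵢKᵢ = 1.436, Σzᵢ/Kᵢ = 1.855 — both > 1, two phases present.
Binary case is linear: z₁(K₁−1)(1+V/F(K₂−1)) + z₂(K₂−1)(1+V/F(K₁−1)) = 0
⇒ V/F = [z₁(K₁−1)+z₂(K₂−1)] / [−(K₁−1)(K₂−1)] = 0.4358/1.1498 = 0.379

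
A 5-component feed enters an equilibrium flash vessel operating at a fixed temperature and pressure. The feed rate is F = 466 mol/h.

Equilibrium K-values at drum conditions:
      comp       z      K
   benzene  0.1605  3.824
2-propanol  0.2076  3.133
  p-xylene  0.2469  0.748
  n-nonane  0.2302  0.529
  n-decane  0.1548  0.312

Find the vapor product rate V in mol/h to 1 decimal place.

V = 250.6 mol/h

Material balance + equilibrium reduce to Σ zᵢ(Kᵢ−1)/(1+β(Kᵢ−1)) = 0.
Check two-phase: ΣzᵢKᵢ = 1.6189 > 1 and Σzᵢ/Kᵢ = 1.3696 > 1, so g(0) = 0.6189 > 0 and g(1) = -0.3696 < 0.
Newton–Raphson from β = 0.63:
  β = 0.6300: g = -0.06409, g' = -0.6913 → β = 0.5373
  β = 0.5373: g = 0.00031, g' = -0.7040 → β = 0.5377
Converged at β = 0.5377.
Then V = β·F = 0.5377·466 = 250.6 mol/h and L = F − V = 215.4 mol/h.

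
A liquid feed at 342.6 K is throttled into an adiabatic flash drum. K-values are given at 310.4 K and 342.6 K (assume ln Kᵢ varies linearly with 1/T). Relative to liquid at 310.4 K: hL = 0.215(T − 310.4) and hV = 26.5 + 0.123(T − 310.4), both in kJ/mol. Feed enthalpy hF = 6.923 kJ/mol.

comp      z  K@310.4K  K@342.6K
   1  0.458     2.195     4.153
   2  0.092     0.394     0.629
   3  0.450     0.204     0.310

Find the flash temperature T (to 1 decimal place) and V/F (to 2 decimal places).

Adiabatic flash: solve Rachford–Rice at each trial T, then check hF = ψ·hV(T) + (1−ψ)·hL(T).
  T = 310.4 K: K = (2.195, 0.394, 0.204), RR gives ψ = 0.145, H_out = 3.855 kJ/mol
  T = 342.6 K: K = (4.153, 0.629, 0.310), RR gives ψ = 0.537, H_out = 19.569 kJ/mol
  T = 326.5 K: K = (3.067, 0.504, 0.254), RR gives ψ = 0.385, H_out = 13.090 kJ/mol
  T = 318.4 K: K = (2.603, 0.446, 0.228), RR gives ψ = 0.283, H_out = 9.018 kJ/mol
  T = 314.4 K: K = (2.393, 0.420, 0.216), RR gives ψ = 0.221, H_out = 6.628 kJ/mol
  T = 316.4 K: K = (2.496, 0.433, 0.222), RR gives ψ = 0.253, H_out = 7.863 kJ/mol
Linear interpolation between T = 314.4 (H_out = 6.628) and T = 316.4 (H_out = 7.863) on hF = 6.923 gives T ≈ 314.9 K, at which ψ = 0.23.

T = 314.9 K, V/F = 0.23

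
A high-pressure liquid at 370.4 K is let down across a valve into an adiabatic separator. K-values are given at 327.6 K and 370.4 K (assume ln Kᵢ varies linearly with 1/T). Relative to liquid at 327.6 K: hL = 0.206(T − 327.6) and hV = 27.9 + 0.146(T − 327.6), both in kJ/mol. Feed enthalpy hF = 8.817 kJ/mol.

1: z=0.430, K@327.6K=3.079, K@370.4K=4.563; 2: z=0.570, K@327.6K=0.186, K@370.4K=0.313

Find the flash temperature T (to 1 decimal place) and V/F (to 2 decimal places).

Adiabatic flash: solve Rachford–Rice at each trial T, then check hF = ψ·hV(T) + (1−ψ)·hL(T).
  T = 327.6 K: K = (3.079, 0.186), RR gives ψ = 0.254, H_out = 7.089 kJ/mol
  T = 370.4 K: K = (4.563, 0.313), RR gives ψ = 0.466, H_out = 20.620 kJ/mol
  T = 349.0 K: K = (3.794, 0.245), RR gives ψ = 0.366, H_out = 14.140 kJ/mol
  T = 338.3 K: K = (3.429, 0.214), RR gives ψ = 0.313, H_out = 10.729 kJ/mol
  T = 333.0 K: K = (3.254, 0.200), RR gives ψ = 0.285, H_out = 8.962 kJ/mol
  T = 330.3 K: K = (3.166, 0.193), RR gives ψ = 0.270, H_out = 8.036 kJ/mol
  T = 331.6 K: K = (3.208, 0.196), RR gives ψ = 0.277, H_out = 8.484 kJ/mol
Linear interpolation between T = 331.6 (H_out = 8.484) and T = 333.0 (H_out = 8.962) on hF = 8.817 gives T ≈ 332.6 K, at which ψ = 0.28.

T = 332.6 K, V/F = 0.28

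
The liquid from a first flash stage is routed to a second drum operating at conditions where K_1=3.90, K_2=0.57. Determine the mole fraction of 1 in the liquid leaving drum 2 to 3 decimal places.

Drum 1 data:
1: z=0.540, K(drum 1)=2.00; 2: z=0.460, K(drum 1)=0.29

x_1 (drum 2) = 0.129

Drum 1:
Newton iteration, ψ₁⁰ = 0.5:
  ψ₁ = 0.500: g = -0.1464, g' = -0.797 → ψ₁ = 0.316
  ψ₁ = 0.316: g = -0.0111, g' = -0.697 → ψ₁ = 0.301
Converged at ψ₁ = 0.301.
Drum-1 compositions:
  1: x = 0.415, y = 0.830
  2: x = 0.585, y = 0.170
Drum-2 feed = drum-1 liquid: z₂ = (0.4152, 0.5848).
Drum 2:
Let ψ₂ = V/F and solve Σ zᵢ(Kᵢ−1)/(1+ψ₂(Kᵢ−1)) = 0.
Feasibility: ΣzᵢKᵢ = 1.953, Σzᵢ/Kᵢ = 1.132 — both > 1, two phases present.
Binary case is linear: z₁(K₁−1)(1+ψ₂(K₂−1)) + z₂(K₂−1)(1+ψ₂(K₁−1)) = 0
⇒ ψ₂ = [z₁(K₁−1)+z₂(K₂−1)] / [−(K₁−1)(K₂−1)] = 0.9526/1.2470 = 0.764
  1: x = 0.129, y = 0.504
  2: x = 0.871, y = 0.496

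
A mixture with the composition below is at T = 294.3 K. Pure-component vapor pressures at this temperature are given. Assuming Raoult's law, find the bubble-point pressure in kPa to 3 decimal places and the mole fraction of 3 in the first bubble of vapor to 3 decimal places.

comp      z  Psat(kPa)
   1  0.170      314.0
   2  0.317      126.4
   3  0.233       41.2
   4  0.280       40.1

At the bubble point ψ → 0, so ΣzᵢKᵢ = 1 with Kᵢ = Pᵢˢᵃᵗ/P ⇒ P = ΣzᵢPᵢˢᵃᵗ.
P = 0.170·314.0 + 0.317·126.4 + 0.233·41.2 + 0.280·40.1 = 114.276 kPa
yᵢ = zᵢPᵢˢᵃᵗ/P ⇒ y_3 = 0.233·41.2/114.276 = 0.084

Pbub = 114.276 kPa, y_3 = 0.084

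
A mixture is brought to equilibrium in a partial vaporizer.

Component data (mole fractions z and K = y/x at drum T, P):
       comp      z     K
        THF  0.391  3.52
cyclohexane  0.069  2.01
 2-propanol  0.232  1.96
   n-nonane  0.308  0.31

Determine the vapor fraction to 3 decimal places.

ψ = 0.815

Rachford–Rice: g(ψ) = Σ zᵢ(Kᵢ−1)/(1+ψ(Kᵢ−1)) = 0.
Check two-phase: ΣzᵢKᵢ = 2.065 > 1 and Σzᵢ/Kᵢ = 1.257 > 1, so g(0) = 1.065 > 0 and g(1) = -0.257 < 0.
Newton–Raphson from ψ = 0.5:
  ψ = 0.500: g = 0.3083, g' = -0.957 → ψ = 0.822
  ψ = 0.822: g = -0.0080, g' = -1.134 → ψ = 0.815
Converged at ψ = 0.815.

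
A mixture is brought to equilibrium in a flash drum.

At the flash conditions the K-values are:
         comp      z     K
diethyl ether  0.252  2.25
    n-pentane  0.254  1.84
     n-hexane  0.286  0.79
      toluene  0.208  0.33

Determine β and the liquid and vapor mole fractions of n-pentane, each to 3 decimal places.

Rachford–Rice: g(β) = Σ zᵢ(Kᵢ−1)/(1+β(Kᵢ−1)) = 0.
g(0) = ΣzᵢKᵢ − 1 = 0.329 and g(1) = 1 − Σzᵢ/Kᵢ = -0.242, so a root lies in (0, 1).
Newton iteration, β⁰ = 0.67:
  β = 0.670: g = -0.0148, g' = -0.515 → β = 0.641
Converged at β = 0.641.
Compositions from xᵢ = zᵢ/(1+β(Kᵢ−1)), yᵢ = Kᵢxᵢ:
  diethyl ether: x = 0.140, y = 0.315
  n-pentane: x = 0.165, y = 0.304
  n-hexane: x = 0.330, y = 0.261
  toluene: x = 0.364, y = 0.120

β = 0.641, x_n-pentane = 0.165, y_n-pentane = 0.304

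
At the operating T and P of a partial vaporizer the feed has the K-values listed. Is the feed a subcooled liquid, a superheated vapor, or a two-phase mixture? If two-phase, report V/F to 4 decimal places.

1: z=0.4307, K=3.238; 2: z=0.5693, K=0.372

two-phase, V/F = 0.4314

ΣzᵢKᵢ = 1.6064; Σzᵢ/Kᵢ = 1.6634.
Both exceed 1, so a two-phase solution exists.
Newton–Raphson from ψ = 0.61:
  ψ = 0.6100: g = -0.17198, g' = -0.9756 → ψ = 0.4337
  ψ = 0.4337: g = -0.00221, g' = -0.9796 → ψ = 0.4314
Converged at ψ = 0.4314.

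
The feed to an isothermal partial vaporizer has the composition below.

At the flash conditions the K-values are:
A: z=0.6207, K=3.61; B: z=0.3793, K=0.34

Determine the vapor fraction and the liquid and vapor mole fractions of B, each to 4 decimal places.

Material balance + equilibrium reduce to Σ zᵢ(Kᵢ−1)/(1+ψ(Kᵢ−1)) = 0.
Feasibility: ΣzᵢKᵢ = 2.3697, Σzᵢ/Kᵢ = 1.2875 — both > 1, two phases present.
Binary case is linear: z₁(K₁−1)(1+ψ(K₂−1)) + z₂(K₂−1)(1+ψ(K₁−1)) = 0
⇒ ψ = [z₁(K₁−1)+z₂(K₂−1)] / [−(K₁−1)(K₂−1)] = 1.36969/1.72260 = 0.7951
Compositions from xᵢ = zᵢ/(1+ψ(Kᵢ−1)), yᵢ = Kᵢxᵢ:
  A: x = 0.2018, y = 0.7286
  B: x = 0.7982, y = 0.2714

ψ = 0.7951, x_B = 0.7982, y_B = 0.2714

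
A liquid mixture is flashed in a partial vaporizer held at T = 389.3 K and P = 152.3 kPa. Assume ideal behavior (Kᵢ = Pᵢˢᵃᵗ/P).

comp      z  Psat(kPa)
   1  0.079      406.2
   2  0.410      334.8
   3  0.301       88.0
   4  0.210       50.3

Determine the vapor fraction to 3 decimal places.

ψ = 0.511

Raoult's law: Kᵢ = Pᵢˢᵃᵗ/P = Pᵢˢᵃᵗ/152.3.
  K_1 = 406.2/152.3 = 2.66710, K_2 = 334.8/152.3 = 2.19829, K_3 = 88.0/152.3 = 0.57781, K_4 = 50.3/152.3 = 0.33027
Rachford–Rice: g(ψ) = Σ zᵢ(Kᵢ−1)/(1+ψ(Kᵢ−1)) = 0.
Feasibility: ΣzᵢKᵢ = 1.355, Σzᵢ/Kᵢ = 1.373 — both > 1, two phases present.
Newton iteration, ψ⁰ = 0.5:
  ψ = 0.500: g = 0.0065, g' = -0.595 → ψ = 0.511
Converged at ψ = 0.511.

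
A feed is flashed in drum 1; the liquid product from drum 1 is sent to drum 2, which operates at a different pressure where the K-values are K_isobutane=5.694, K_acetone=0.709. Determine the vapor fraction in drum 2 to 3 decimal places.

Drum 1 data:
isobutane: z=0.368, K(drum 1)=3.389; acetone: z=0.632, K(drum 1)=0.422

Drum 1:
Binary case is linear: z₁(K₁−1)(1+ψ₁(K₂−1)) + z₂(K₂−1)(1+ψ₁(K₁−1)) = 0
⇒ ψ₁ = [z₁(K₁−1)+z₂(K₂−1)] / [−(K₁−1)(K₂−1)] = 0.5139/1.3808 = 0.372
Drum-1 compositions:
  isobutane: x = 0.195, y = 0.660
  acetone: x = 0.805, y = 0.340
Drum-2 feed = drum-1 liquid: z₂ = (0.1948, 0.8052).
Drum 2:
Let ψ₂ = V/F and solve Σ zᵢ(Kᵢ−1)/(1+ψ₂(Kᵢ−1)) = 0.
Feasibility: ΣzᵢKᵢ = 1.680, Σzᵢ/Kᵢ = 1.170 — both > 1, two phases present.
Binary case is linear: z₁(K₁−1)(1+ψ₂(K₂−1)) + z₂(K₂−1)(1+ψ₂(K₁−1)) = 0
⇒ ψ₂ = [z₁(K₁−1)+z₂(K₂−1)] / [−(K₁−1)(K₂−1)] = 0.6801/1.3660 = 0.498
  isobutane: x = 0.058, y = 0.332
  acetone: x = 0.942, y = 0.668

V/F (drum 2) = 0.498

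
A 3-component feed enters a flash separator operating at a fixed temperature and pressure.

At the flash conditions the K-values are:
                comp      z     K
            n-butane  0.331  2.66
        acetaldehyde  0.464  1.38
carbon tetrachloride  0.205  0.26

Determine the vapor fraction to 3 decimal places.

ψ = 0.799

Let ψ = V/F and solve Σ zᵢ(Kᵢ−1)/(1+ψ(Kᵢ−1)) = 0.
g(0) = ΣzᵢKᵢ − 1 = 0.574 and g(1) = 1 − Σzᵢ/Kᵢ = -0.249, so a root lies in (0, 1).
Iterate (Newton) starting at ψ = 0.5:
  ψ = 0.500: g = 0.2076, g' = -0.603 → ψ = 0.845
  ψ = 0.845: g = -0.0423, g' = -0.995 → ψ = 0.802
  ψ = 0.802: g = -0.0024, g' = -0.887 → ψ = 0.799
Converged at ψ = 0.799.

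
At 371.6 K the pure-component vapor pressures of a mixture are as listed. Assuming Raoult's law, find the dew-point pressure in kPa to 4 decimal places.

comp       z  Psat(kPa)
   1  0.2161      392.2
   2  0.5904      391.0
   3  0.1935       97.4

Pdew = 247.0587 kPa

At the dew point ψ → 1, so Σzᵢ/Kᵢ = 1 with Kᵢ = Pᵢˢᵃᵗ/P ⇒ 1/P = Σzᵢ/Pᵢˢᵃᵗ.
1/P = 0.2161/392.2 + 0.5904/391.0 + 0.1935/97.4 = 0.0040476 ⇒ P = 247.0587 kPa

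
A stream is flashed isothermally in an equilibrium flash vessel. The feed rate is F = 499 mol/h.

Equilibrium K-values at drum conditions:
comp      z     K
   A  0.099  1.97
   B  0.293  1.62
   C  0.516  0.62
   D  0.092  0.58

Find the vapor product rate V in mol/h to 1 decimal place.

V = 76.5 mol/h

Rachford–Rice: g(β) = Σ zᵢ(Kᵢ−1)/(1+β(Kᵢ−1)) = 0.
Feasibility: ΣzᵢKᵢ = 1.043, Σzᵢ/Kᵢ = 1.222 — both > 1, two phases present.
Newton iteration, β⁰ = 0.5:
  β = 0.500: g = -0.0876, g' = -0.247 → β = 0.146
  β = 0.146: g = 0.0020, g' = -0.268 → β = 0.153
Converged at β = 0.153.
Then V = β·F = 0.1532·499 = 76.5 mol/h and L = F − V = 422.5 mol/h.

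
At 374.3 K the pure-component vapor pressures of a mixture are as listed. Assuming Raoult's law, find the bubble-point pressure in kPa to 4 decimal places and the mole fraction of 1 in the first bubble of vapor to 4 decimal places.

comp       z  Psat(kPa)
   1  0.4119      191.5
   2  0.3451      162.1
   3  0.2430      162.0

Pbub = 174.1856 kPa, y_1 = 0.4528

At the bubble point ψ → 0, so ΣzᵢKᵢ = 1 with Kᵢ = Pᵢˢᵃᵗ/P ⇒ P = ΣzᵢPᵢˢᵃᵗ.
P = 0.4119·191.5 + 0.3451·162.1 + 0.2430·162.0 = 174.1856 kPa
yᵢ = zᵢPᵢˢᵃᵗ/P ⇒ y_1 = 0.4119·191.5/174.1856 = 0.4528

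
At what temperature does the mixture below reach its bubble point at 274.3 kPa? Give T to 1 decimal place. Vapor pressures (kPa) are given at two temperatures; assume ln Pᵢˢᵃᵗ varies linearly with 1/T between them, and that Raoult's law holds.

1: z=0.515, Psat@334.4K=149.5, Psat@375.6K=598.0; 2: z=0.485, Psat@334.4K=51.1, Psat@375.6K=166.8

T = 363.9 K

Bubble-point temperature: ΣzᵢPᵢˢᵃᵗ(T) = P. Interpolate ln Pᵢˢᵃᵗ = aᵢ + bᵢ/T.
  T = 334.4 K: ΣzᵢPᵢˢᵃᵗ = 101.78 kPa
  T = 375.6 K: ΣzᵢPᵢˢᵃᵗ = 388.87 kPa
  T = 355.0 K: ΣzᵢPᵢˢᵃᵗ = 206.64 kPa
  T = 365.3 K: ΣzᵢPᵢˢᵃᵗ = 285.96 kPa
  T = 360.1 K: ΣzᵢPᵢˢᵃᵗ = 243.26 kPa
  T = 362.7 K: ΣzᵢPᵢˢᵃᵗ = 263.89 kPa
Interpolating between 362.7 K and 365.3 K gives T ≈ 363.9 K.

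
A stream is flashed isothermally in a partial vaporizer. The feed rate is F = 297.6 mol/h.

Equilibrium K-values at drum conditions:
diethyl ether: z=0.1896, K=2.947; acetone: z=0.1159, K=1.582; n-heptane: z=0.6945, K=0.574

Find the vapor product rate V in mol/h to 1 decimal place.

Newton iteration, β⁰ = 0.5:
  β = 0.5000: g = -0.13663, g' = -0.4116 → β = 0.1680
  β = 0.1680: g = 0.02092, g' = -0.5868 → β = 0.2037
  β = 0.2037: g = 0.00066, g' = -0.5510 → β = 0.2049
Converged at β = 0.2049.
Then V = β·F = 0.2049·297.6 = 61.0 mol/h and L = F − V = 236.6 mol/h.

V = 61.0 mol/h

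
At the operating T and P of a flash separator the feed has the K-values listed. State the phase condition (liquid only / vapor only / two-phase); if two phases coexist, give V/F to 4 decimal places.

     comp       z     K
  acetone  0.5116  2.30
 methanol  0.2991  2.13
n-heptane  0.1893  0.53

ΣzᵢKᵢ = 1.9141; Σzᵢ/Kᵢ = 0.7200.
Since Σzᵢ/Kᵢ < 1 the mixture is above its dew point — single vapor phase.

vapor only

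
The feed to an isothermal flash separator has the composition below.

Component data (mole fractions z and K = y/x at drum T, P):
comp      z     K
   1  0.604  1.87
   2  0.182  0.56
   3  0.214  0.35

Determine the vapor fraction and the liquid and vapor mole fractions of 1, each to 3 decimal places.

Rachford–Rice: g(ψ) = Σ zᵢ(Kᵢ−1)/(1+ψ(Kᵢ−1)) = 0.
Feasibility: ΣzᵢKᵢ = 1.306, Σzᵢ/Kᵢ = 1.259 — both > 1, two phases present.
Iterate (Newton) starting at ψ = 0.4:
  ψ = 0.400: g = 0.1047, g' = -0.469 → ψ = 0.623
  ψ = 0.623: g = -0.0035, g' = -0.515 → ψ = 0.617
Converged at ψ = 0.617.
Compositions from xᵢ = zᵢ/(1+ψ(Kᵢ−1)), yᵢ = Kᵢxᵢ:
  1: x = 0.393, y = 0.735
  2: x = 0.250, y = 0.140
  3: x = 0.357, y = 0.125

ψ = 0.617, x_1 = 0.393, y_1 = 0.735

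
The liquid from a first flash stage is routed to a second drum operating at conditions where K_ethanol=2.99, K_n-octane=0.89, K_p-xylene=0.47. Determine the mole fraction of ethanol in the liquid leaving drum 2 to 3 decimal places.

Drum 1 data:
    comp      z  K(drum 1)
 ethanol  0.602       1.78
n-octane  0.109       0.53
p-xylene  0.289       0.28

x_ethanol (drum 2) = 0.186

Drum 1:
Let ψ₁ = V/F and solve Σ zᵢ(Kᵢ−1)/(1+ψ₁(Kᵢ−1)) = 0.
g(0) = ΣzᵢKᵢ − 1 = 0.210 and g(1) = 1 − Σzᵢ/Kᵢ = -0.576, so a root lies in (0, 1).
Newton iteration, ψ₁⁰ = 0.5:
  ψ₁ = 0.500: g = -0.0543, g' = -0.596 → ψ₁ = 0.409
  ψ₁ = 0.409: g = -0.0024, g' = -0.548 → ψ₁ = 0.405
Converged at ψ₁ = 0.405.
Drum-1 compositions:
  ethanol: x = 0.458, y = 0.814
  n-octane: x = 0.135, y = 0.071
  p-xylene: x = 0.408, y = 0.114
Drum-2 feed = drum-1 liquid: z₂ = (0.4576, 0.1346, 0.4078).
Drum 2:
Newton–Raphson from ψ₂ = 0.5:
  ψ₂ = 0.500: g = 0.1467, g' = -0.669 → ψ₂ = 0.719
  ψ₂ = 0.719: g = 0.0092, g' = -0.608 → ψ₂ = 0.734
Converged at ψ₂ = 0.734.
  ethanol: x = 0.186, y = 0.556
  n-octane: x = 0.146, y = 0.130
  p-xylene: x = 0.668, y = 0.314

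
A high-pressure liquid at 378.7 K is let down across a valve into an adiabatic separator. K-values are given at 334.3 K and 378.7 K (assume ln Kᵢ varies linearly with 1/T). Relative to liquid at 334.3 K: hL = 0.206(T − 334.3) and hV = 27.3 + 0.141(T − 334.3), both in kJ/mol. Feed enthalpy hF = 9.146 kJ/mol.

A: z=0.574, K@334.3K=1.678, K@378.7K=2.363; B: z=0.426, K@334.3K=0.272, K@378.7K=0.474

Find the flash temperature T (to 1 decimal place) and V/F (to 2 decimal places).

T = 341.9 K, V/F = 0.28

Adiabatic flash: solve Rachford–Rice at each trial T, then check hF = ψ·hV(T) + (1−ψ)·hL(T).
  T = 334.3 K: K = (1.678, 0.272), RR gives ψ = 0.160, H_out = 4.372 kJ/mol
  T = 378.7 K: K = (2.363, 0.474), RR gives ψ = 0.779, H_out = 28.158 kJ/mol
  T = 356.5 K: K = (2.013, 0.365), RR gives ψ = 0.484, H_out = 17.080 kJ/mol
  T = 345.4 K: K = (1.843, 0.317), RR gives ψ = 0.335, H_out = 11.185 kJ/mol
  T = 339.9 K: K = (1.761, 0.294), RR gives ψ = 0.253, H_out = 7.971 kJ/mol
  T = 342.6 K: K = (1.801, 0.305), RR gives ψ = 0.294, H_out = 9.582 kJ/mol
  T = 341.2 K: K = (1.780, 0.299), RR gives ψ = 0.273, H_out = 8.755 kJ/mol
Linear interpolation between T = 341.2 (H_out = 8.755) and T = 342.6 (H_out = 9.582) on hF = 9.146 gives T ≈ 341.9 K, at which ψ = 0.28.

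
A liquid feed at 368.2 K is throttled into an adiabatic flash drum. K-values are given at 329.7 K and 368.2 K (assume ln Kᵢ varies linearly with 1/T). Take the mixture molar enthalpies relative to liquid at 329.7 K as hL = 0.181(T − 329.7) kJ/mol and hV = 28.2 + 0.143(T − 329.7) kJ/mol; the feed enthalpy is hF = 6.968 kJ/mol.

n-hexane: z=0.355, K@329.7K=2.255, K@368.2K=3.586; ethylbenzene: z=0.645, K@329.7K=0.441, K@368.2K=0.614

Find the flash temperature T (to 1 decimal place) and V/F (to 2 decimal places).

T = 335.3 K, V/F = 0.21

Adiabatic flash: solve Rachford–Rice at each trial T, then check hF = ψ·hV(T) + (1−ψ)·hL(T).
  T = 329.7 K: K = (2.255, 0.441), RR gives ψ = 0.121, H_out = 3.416 kJ/mol
  T = 368.2 K: K = (3.586, 0.614), RR gives ψ = 0.670, H_out = 24.889 kJ/mol
  T = 348.9 K: K = (2.879, 0.525), RR gives ψ = 0.404, H_out = 14.570 kJ/mol
  T = 339.3 K: K = (2.557, 0.482), RR gives ψ = 0.271, H_out = 9.291 kJ/mol
  T = 334.5 K: K = (2.403, 0.461), RR gives ψ = 0.200, H_out = 6.460 kJ/mol
  T = 336.9 K: K = (2.479, 0.472), RR gives ψ = 0.236, H_out = 7.898 kJ/mol
Linear interpolation between T = 334.5 (H_out = 6.460) and T = 336.9 (H_out = 7.898) on hF = 6.968 gives T ≈ 335.3 K, at which ψ = 0.21.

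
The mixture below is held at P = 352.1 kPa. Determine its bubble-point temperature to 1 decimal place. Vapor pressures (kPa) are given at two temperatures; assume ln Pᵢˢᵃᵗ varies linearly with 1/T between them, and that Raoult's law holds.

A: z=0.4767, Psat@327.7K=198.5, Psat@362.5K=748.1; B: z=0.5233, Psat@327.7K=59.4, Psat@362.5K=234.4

T = 353.8 K

Bubble-point temperature: ΣzᵢPᵢˢᵃᵗ(T) = P. Interpolate ln Pᵢˢᵃᵗ = aᵢ + bᵢ/T.
  T = 327.7 K: ΣzᵢPᵢˢᵃᵗ = 125.71 kPa
  T = 362.5 K: ΣzᵢPᵢˢᵃᵗ = 479.28 kPa
  T = 345.1 K: ΣzᵢPᵢˢᵃᵗ = 253.87 kPa
  T = 353.8 K: ΣzᵢPᵢˢᵃᵗ = 351.55 kPa
  T = 358.1 K: ΣzᵢPᵢˢᵃᵗ = 410.52 kPa
  T = 356.0 K: ΣzᵢPᵢˢᵃᵗ = 380.76 kPa
Interpolating between 353.8 K and 356.0 K gives T ≈ 353.8 K.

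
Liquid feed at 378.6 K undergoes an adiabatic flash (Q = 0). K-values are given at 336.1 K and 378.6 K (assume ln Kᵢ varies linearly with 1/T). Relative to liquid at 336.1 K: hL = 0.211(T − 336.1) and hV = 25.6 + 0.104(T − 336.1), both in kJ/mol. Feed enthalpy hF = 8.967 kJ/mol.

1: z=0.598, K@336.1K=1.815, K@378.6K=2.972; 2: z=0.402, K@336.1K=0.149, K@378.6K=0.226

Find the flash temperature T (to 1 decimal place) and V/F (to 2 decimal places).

Adiabatic flash: solve Rachford–Rice at each trial T, then check hF = ψ·hV(T) + (1−ψ)·hL(T).
  T = 336.1 K: K = (1.815, 0.149), RR gives ψ = 0.209, H_out = 5.362 kJ/mol
  T = 378.6 K: K = (2.972, 0.226), RR gives ψ = 0.569, H_out = 20.941 kJ/mol
  T = 357.4 K: K = (2.358, 0.186), RR gives ψ = 0.439, H_out = 14.722 kJ/mol
  T = 346.8 K: K = (2.078, 0.167), RR gives ψ = 0.345, H_out = 10.700 kJ/mol
  T = 341.5 K: K = (1.946, 0.158), RR gives ψ = 0.285, H_out = 8.273 kJ/mol
  T = 344.1 K: K = (2.010, 0.162), RR gives ψ = 0.316, H_out = 9.507 kJ/mol
  T = 342.8 K: K = (1.978, 0.160), RR gives ψ = 0.301, H_out = 8.902 kJ/mol
Linear interpolation between T = 342.8 (H_out = 8.902) and T = 344.1 (H_out = 9.507) on hF = 8.967 gives T ≈ 342.9 K, at which ψ = 0.30.

T = 342.9 K, V/F = 0.30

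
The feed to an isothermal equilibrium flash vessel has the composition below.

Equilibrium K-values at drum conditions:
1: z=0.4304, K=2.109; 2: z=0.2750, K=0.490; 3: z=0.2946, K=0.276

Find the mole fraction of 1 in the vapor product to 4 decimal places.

y_1 = 0.7586

Material balance + equilibrium reduce to Σ zᵢ(Kᵢ−1)/(1+β(Kᵢ−1)) = 0.
g(0) = ΣzᵢKᵢ − 1 = 0.1238 and g(1) = 1 − Σzᵢ/Kᵢ = -0.8327, so a root lies in (0, 1).
Newton iteration, β⁰ = 0.68:
  β = 0.6800: g = -0.36273, g' = -0.9388 → β = 0.2936
  β = 0.2936: g = -0.07576, g' = -0.6492 → β = 0.1769
  β = 0.1769: g = 0.00023, g' = -0.6595 → β = 0.1773
Converged at β = 0.1773.
Compositions from xᵢ = zᵢ/(1+β(Kᵢ−1)), yᵢ = Kᵢxᵢ:
  1: x = 0.3597, y = 0.7586
  2: x = 0.3023, y = 0.1481
  3: x = 0.3380, y = 0.0933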